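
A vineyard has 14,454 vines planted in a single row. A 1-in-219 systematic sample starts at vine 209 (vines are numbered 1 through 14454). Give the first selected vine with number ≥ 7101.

k = 219
Steps past start: ⌈(7101 − 209)/219⌉ = ⌈6892/219⌉ = 32
Selected vine: 209 + 32×219 = 7217

7217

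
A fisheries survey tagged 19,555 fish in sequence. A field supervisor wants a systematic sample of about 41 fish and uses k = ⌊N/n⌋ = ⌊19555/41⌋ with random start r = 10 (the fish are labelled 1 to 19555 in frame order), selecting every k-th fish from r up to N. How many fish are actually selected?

42

k = ⌊19555/41⌋ = 476
Achieved size = ⌊(19555 − 10)/476⌋ + 1 = ⌊19545/476⌋ + 1 = 41 + 1 = 42
(last selection: 10 + 41×476 = 19526 ≤ 19555; next would be 20002 > 19555)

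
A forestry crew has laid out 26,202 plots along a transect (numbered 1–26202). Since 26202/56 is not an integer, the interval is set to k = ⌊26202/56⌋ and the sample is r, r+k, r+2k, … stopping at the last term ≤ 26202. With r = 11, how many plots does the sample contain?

57

k = ⌊26202/56⌋ = 467
Achieved size = ⌊(26202 − 11)/467⌋ + 1 = ⌊26191/467⌋ + 1 = 56 + 1 = 57
(last selection: 11 + 56×467 = 26163 ≤ 26202; next would be 26630 > 26202)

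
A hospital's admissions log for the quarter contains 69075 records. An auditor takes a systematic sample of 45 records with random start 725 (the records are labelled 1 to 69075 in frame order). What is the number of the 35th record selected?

52915

k = 69075/45 = 1535
35th selection = r + (35−1)·k = 725 + 34×1535 = 725 + 52190 = 52915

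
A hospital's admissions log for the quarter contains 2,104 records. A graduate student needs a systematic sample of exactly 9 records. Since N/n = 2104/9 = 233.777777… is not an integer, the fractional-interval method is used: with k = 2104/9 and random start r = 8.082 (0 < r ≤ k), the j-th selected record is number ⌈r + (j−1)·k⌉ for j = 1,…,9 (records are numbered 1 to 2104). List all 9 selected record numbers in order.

j=1: r + 0k = 8.082 → ⌈·⌉ = 9
j=2: r + 1k = 241.859777… → ⌈·⌉ = 242
j=3: r + 2k = 475.637555… → ⌈·⌉ = 476
j=4: r + 3k = 709.415333… → ⌈·⌉ = 710
j=5: r + 4k = 943.193111… → ⌈·⌉ = 944
j=6: r + 5k = 1176.970888… → ⌈·⌉ = 1177
j=7: r + 6k = 1410.748666… → ⌈·⌉ = 1411
j=8: r + 7k = 1644.526444… → ⌈·⌉ = 1645
j=9: r + 8k = 1878.304222… → ⌈·⌉ = 1879

9, 242, 476, 710, 944, 1177, 1411, 1645, 1879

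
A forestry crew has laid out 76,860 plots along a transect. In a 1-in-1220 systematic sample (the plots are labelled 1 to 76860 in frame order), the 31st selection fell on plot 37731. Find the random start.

k = 1220
r = 37731 − (31−1)×1220 = 37731 − 36600 = 1131

1131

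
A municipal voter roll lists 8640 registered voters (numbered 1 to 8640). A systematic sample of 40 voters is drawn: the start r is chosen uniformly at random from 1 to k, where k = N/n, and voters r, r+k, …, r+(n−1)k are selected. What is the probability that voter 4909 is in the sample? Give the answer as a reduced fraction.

k = 8640/40 = 216.
Voter 4909 is selected iff r ≡ 4909 (mod 216); exactly one such r in {1,…,216}.
Inclusion probability = 1/216.

1/216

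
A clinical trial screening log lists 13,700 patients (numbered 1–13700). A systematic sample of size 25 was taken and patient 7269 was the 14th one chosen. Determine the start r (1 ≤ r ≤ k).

k = 13700/25 = 548
r = 7269 − (14−1)×548 = 7269 − 7124 = 145

145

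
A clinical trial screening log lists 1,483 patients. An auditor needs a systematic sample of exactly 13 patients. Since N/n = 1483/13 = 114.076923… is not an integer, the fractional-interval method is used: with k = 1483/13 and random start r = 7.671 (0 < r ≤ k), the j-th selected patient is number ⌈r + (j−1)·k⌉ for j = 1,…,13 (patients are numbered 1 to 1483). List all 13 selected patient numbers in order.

j=1: r + 0k = 7.671 → ⌈·⌉ = 8
j=2: r + 1k = 121.747923… → ⌈·⌉ = 122
j=3: r + 2k = 235.824846… → ⌈·⌉ = 236
j=4: r + 3k = 349.901769… → ⌈·⌉ = 350
j=5: r + 4k = 463.978692… → ⌈·⌉ = 464
j=6: r + 5k = 578.055615… → ⌈·⌉ = 579
j=7: r + 6k = 692.132538… → ⌈·⌉ = 693
j=8: r + 7k = 806.209461… → ⌈·⌉ = 807
j=9: r + 8k = 920.286384… → ⌈·⌉ = 921
j=10: r + 9k = 1034.363307… → ⌈·⌉ = 1035
j=11: r + 10k = 1148.440230… → ⌈·⌉ = 1149
j=12: r + 11k = 1262.517153… → ⌈·⌉ = 1263
j=13: r + 12k = 1376.594076… → ⌈·⌉ = 1377

8, 122, 236, 350, 464, 579, 693, 807, 921, 1035, 1149, 1263, 1377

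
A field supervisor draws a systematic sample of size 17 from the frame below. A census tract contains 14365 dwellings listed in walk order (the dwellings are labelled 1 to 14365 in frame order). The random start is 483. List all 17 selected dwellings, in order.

483, 1328, 2173, 3018, 3863, 4708, 5553, 6398, 7243, 8088, 8933, 9778, 10623, 11468, 12313, 13158, 14003

k = N/n = 14365/17 = 845
dwelling 1: 483
dwelling 2: 483 + 845 = 1328
dwelling 3: 1328 + 845 = 2173
dwelling 4: 2173 + 845 = 3018
dwelling 5: 3018 + 845 = 3863
dwelling 6: 3863 + 845 = 4708
dwelling 7: 4708 + 845 = 5553
dwelling 8: 5553 + 845 = 6398
dwelling 9: 6398 + 845 = 7243
dwelling 10: 7243 + 845 = 8088
dwelling 11: 8088 + 845 = 8933
dwelling 12: 8933 + 845 = 9778
dwelling 13: 9778 + 845 = 10623
dwelling 14: 10623 + 845 = 11468
dwelling 15: 11468 + 845 = 12313
dwelling 16: 12313 + 845 = 13158
dwelling 17: 13158 + 845 = 14003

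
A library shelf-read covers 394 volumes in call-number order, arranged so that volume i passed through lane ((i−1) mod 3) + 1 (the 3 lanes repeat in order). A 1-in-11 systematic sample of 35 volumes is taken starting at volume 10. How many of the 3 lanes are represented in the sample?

Consecutive selections differ by k = 11, so their lane numbers differ by 11 mod 3 = 2.
gcd(11, 3) = 1, so the sample visits 3/1 = 3 distinct residues mod 3.
Start 10 is lane 1; the lanes hit are 1, 2, 3.

3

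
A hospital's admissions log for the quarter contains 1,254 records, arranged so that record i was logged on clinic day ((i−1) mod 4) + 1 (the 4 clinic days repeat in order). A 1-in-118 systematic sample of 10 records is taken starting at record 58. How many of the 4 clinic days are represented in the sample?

Consecutive selections differ by k = 118, so their clinic day numbers differ by 118 mod 4 = 2.
gcd(118, 4) = 2, so the sample visits 4/2 = 2 distinct residues mod 4.
Start 58 is clinic day 2; the clinic days hit are 2, 4.

2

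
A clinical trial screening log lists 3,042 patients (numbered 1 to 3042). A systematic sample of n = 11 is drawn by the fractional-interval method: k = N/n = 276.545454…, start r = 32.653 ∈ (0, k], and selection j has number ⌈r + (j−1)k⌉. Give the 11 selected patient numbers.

j=1: r + 0k = 32.653 → ⌈·⌉ = 33
j=2: r + 1k = 309.198454… → ⌈·⌉ = 310
j=3: r + 2k = 585.743909… → ⌈·⌉ = 586
j=4: r + 3k = 862.289363… → ⌈·⌉ = 863
j=5: r + 4k = 1138.834818… → ⌈·⌉ = 1139
j=6: r + 5k = 1415.380272… → ⌈·⌉ = 1416
j=7: r + 6k = 1691.925727… → ⌈·⌉ = 1692
j=8: r + 7k = 1968.471181… → ⌈·⌉ = 1969
j=9: r + 8k = 2245.016636… → ⌈·⌉ = 2246
j=10: r + 9k = 2521.562090… → ⌈·⌉ = 2522
j=11: r + 10k = 2798.107545… → ⌈·⌉ = 2799

33, 310, 586, 863, 1139, 1416, 1692, 1969, 2246, 2522, 2799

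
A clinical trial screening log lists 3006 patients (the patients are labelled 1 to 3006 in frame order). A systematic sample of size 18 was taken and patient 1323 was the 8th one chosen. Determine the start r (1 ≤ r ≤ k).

k = 3006/18 = 167
r = 1323 − (8−1)×167 = 1323 − 1169 = 154

154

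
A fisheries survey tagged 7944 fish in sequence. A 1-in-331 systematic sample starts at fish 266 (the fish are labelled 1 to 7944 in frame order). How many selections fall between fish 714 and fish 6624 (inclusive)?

k = 331
First selection ≥ 714: 266 + ⌈(714−266)/331⌉·331 = 266 + 2×331 = 928
Last selection ≤ 6624: 266 + ⌊(6624−266)/331⌋·331 = 266 + 19×331 = 6555
Count = 19 − 2 + 1 = 18

18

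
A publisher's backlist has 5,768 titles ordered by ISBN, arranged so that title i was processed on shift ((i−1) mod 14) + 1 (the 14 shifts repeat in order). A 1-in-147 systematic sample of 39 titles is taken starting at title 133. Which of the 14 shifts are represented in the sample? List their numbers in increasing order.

7, 14

Consecutive selections differ by k = 147, so their shift numbers differ by 147 mod 14 = 7.
gcd(147, 14) = 7, so the sample visits 14/7 = 2 distinct residues mod 14.
Start 133 is shift 7; the shifts hit are 7, 14.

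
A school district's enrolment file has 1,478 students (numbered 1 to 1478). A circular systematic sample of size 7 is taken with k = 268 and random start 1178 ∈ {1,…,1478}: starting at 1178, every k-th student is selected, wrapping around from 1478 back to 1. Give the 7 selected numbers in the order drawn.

1178, 1446, 236, 504, 772, 1040, 1308

Selection 1: 1178
Selection 2: 1178 + 268 = 1446
Selection 3: 1446 + 268 = 1714 → 1714 − 1478 = 236
Selection 4: 236 + 268 = 504
Selection 5: 504 + 268 = 772
Selection 6: 772 + 268 = 1040
Selection 7: 1040 + 268 = 1308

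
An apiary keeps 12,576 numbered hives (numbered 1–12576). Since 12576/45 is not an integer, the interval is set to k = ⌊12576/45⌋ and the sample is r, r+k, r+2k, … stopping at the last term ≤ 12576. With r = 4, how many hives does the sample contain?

46

k = ⌊12576/45⌋ = 279
Achieved size = ⌊(12576 − 4)/279⌋ + 1 = ⌊12572/279⌋ + 1 = 45 + 1 = 46
(last selection: 4 + 45×279 = 12559 ≤ 12576; next would be 12838 > 12576)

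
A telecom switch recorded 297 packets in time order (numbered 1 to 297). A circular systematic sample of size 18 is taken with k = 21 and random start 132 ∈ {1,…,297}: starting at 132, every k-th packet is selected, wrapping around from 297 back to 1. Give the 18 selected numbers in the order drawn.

Selection 1: 132
Selection 2: 132 + 21 = 153
Selection 3: 153 + 21 = 174
Selection 4: 174 + 21 = 195
Selection 5: 195 + 21 = 216
Selection 6: 216 + 21 = 237
Selection 7: 237 + 21 = 258
Selection 8: 258 + 21 = 279
Selection 9: 279 + 21 = 300 → 300 − 297 = 3
Selection 10: 3 + 21 = 24
Selection 11: 24 + 21 = 45
Selection 12: 45 + 21 = 66
Selection 13: 66 + 21 = 87
Selection 14: 87 + 21 = 108
Selection 15: 108 + 21 = 129
Selection 16: 129 + 21 = 150
Selection 17: 150 + 21 = 171
Selection 18: 171 + 21 = 192

132, 153, 174, 195, 216, 237, 258, 279, 3, 24, 45, 66, 87, 108, 129, 150, 171, 192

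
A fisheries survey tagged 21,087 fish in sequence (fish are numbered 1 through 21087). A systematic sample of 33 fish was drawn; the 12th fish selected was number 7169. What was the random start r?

k = 21087/33 = 639
r = 7169 − (12−1)×639 = 7169 − 7029 = 140

140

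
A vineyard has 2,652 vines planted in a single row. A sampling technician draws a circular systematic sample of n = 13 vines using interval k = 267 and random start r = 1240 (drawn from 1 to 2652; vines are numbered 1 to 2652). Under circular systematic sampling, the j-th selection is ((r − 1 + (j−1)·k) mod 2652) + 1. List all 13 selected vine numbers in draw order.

1240, 1507, 1774, 2041, 2308, 2575, 190, 457, 724, 991, 1258, 1525, 1792

Selection 1: 1240
Selection 2: 1240 + 267 = 1507
Selection 3: 1507 + 267 = 1774
Selection 4: 1774 + 267 = 2041
Selection 5: 2041 + 267 = 2308
Selection 6: 2308 + 267 = 2575
Selection 7: 2575 + 267 = 2842 → 2842 − 2652 = 190
Selection 8: 190 + 267 = 457
Selection 9: 457 + 267 = 724
Selection 10: 724 + 267 = 991
Selection 11: 991 + 267 = 1258
Selection 12: 1258 + 267 = 1525
Selection 13: 1525 + 267 = 1792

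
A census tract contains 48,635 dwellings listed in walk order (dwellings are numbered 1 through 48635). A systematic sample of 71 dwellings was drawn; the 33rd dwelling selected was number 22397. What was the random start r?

k = 48635/71 = 685
r = 22397 − (33−1)×685 = 22397 − 21920 = 477

477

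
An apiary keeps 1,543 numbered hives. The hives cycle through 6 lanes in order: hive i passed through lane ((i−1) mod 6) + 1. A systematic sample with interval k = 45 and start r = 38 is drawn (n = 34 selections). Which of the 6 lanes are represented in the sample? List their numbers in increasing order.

2, 5

Consecutive selections differ by k = 45, so their lane numbers differ by 45 mod 6 = 3.
gcd(45, 6) = 3, so the sample visits 6/3 = 2 distinct residues mod 6.
Start 38 is lane 2; the lanes hit are 2, 5.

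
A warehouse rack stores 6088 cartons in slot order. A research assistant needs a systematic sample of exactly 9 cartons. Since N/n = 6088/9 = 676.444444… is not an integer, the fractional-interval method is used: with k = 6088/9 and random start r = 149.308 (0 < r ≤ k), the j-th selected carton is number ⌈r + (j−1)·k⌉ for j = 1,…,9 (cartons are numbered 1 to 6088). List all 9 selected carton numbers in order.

j=1: r + 0k = 149.308 → ⌈·⌉ = 150
j=2: r + 1k = 825.752444… → ⌈·⌉ = 826
j=3: r + 2k = 1502.196888… → ⌈·⌉ = 1503
j=4: r + 3k = 2178.641333… → ⌈·⌉ = 2179
j=5: r + 4k = 2855.085777… → ⌈·⌉ = 2856
j=6: r + 5k = 3531.530222… → ⌈·⌉ = 3532
j=7: r + 6k = 4207.974666… → ⌈·⌉ = 4208
j=8: r + 7k = 4884.419111… → ⌈·⌉ = 4885
j=9: r + 8k = 5560.863555… → ⌈·⌉ = 5561

150, 826, 1503, 2179, 2856, 3532, 4208, 4885, 5561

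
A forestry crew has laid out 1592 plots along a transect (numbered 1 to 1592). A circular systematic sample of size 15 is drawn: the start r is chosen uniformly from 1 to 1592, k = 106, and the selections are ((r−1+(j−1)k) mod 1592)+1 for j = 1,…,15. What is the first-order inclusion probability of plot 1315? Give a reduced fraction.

15/1592

For each position j, as r ranges over 1…1592 the j-th selection hits every plot exactly once, so plot 1315 is selected for exactly 15 of the 1592 starts.
Inclusion probability = 15/1592.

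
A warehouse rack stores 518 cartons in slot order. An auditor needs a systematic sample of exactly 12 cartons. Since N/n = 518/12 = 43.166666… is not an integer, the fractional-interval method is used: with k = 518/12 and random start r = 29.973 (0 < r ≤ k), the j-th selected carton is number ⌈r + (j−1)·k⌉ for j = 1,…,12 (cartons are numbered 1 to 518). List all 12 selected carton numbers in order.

30, 74, 117, 160, 203, 246, 289, 333, 376, 419, 462, 505

j=1: r + 0k = 29.973 → ⌈·⌉ = 30
j=2: r + 1k = 73.139666… → ⌈·⌉ = 74
j=3: r + 2k = 116.306333… → ⌈·⌉ = 117
j=4: r + 3k = 159.473 → ⌈·⌉ = 160
j=5: r + 4k = 202.639666… → ⌈·⌉ = 203
j=6: r + 5k = 245.806333… → ⌈·⌉ = 246
j=7: r + 6k = 288.973 → ⌈·⌉ = 289
j=8: r + 7k = 332.139666… → ⌈·⌉ = 333
j=9: r + 8k = 375.306333… → ⌈·⌉ = 376
j=10: r + 9k = 418.473 → ⌈·⌉ = 419
j=11: r + 10k = 461.639666… → ⌈·⌉ = 462
j=12: r + 11k = 504.806333… → ⌈·⌉ = 505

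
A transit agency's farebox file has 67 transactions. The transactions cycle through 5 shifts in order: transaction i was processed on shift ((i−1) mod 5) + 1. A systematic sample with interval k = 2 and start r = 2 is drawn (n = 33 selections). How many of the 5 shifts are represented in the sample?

5

Consecutive selections differ by k = 2, so their shift numbers differ by 2 mod 5 = 2.
gcd(2, 5) = 1, so the sample visits 5/1 = 5 distinct residues mod 5.
Start 2 is shift 2; the shifts hit are 1, 2, 3, 4, 5.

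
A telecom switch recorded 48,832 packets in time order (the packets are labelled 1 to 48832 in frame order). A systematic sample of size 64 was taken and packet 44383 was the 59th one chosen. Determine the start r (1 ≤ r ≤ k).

k = 48832/64 = 763
r = 44383 − (59−1)×763 = 44383 − 44254 = 129

129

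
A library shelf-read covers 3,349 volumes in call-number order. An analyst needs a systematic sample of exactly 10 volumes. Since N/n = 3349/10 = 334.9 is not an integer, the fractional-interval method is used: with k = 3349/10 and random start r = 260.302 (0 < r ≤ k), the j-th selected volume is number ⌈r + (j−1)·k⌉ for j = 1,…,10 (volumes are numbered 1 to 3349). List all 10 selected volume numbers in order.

261, 596, 931, 1266, 1600, 1935, 2270, 2605, 2940, 3275

j=1: r + 0k = 260.302 → ⌈·⌉ = 261
j=2: r + 1k = 595.202 → ⌈·⌉ = 596
j=3: r + 2k = 930.102 → ⌈·⌉ = 931
j=4: r + 3k = 1265.002 → ⌈·⌉ = 1266
j=5: r + 4k = 1599.902 → ⌈·⌉ = 1600
j=6: r + 5k = 1934.802 → ⌈·⌉ = 1935
j=7: r + 6k = 2269.702 → ⌈·⌉ = 2270
j=8: r + 7k = 2604.602 → ⌈·⌉ = 2605
j=9: r + 8k = 2939.502 → ⌈·⌉ = 2940
j=10: r + 9k = 3274.402 → ⌈·⌉ = 3275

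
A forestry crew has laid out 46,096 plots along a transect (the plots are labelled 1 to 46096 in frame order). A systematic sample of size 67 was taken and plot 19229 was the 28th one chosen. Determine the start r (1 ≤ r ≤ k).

653

k = 46096/67 = 688
r = 19229 − (28−1)×688 = 19229 − 18576 = 653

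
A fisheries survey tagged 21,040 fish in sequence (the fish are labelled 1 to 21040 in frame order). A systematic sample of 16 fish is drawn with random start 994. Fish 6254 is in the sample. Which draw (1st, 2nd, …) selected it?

k = 21040/16 = 1315
position = (6254 − 994)/1315 + 1 = 5260/1315 + 1 = 4 + 1 = 5

5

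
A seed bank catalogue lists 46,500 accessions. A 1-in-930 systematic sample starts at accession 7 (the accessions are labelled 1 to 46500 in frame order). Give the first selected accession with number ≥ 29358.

k = 930
Steps past start: ⌈(29358 − 7)/930⌉ = ⌈29351/930⌉ = 32
Selected accession: 7 + 32×930 = 29767

29767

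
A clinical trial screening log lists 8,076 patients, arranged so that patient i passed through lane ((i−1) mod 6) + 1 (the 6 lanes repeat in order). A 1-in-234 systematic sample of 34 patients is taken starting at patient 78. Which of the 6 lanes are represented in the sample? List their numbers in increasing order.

Consecutive selections differ by k = 234, so their lane numbers differ by 234 mod 6 = 0.
gcd(234, 6) = 6, so the sample visits 6/6 = 1 distinct residues mod 6.
Start 78 is lane 6; the lanes hit are 6.

6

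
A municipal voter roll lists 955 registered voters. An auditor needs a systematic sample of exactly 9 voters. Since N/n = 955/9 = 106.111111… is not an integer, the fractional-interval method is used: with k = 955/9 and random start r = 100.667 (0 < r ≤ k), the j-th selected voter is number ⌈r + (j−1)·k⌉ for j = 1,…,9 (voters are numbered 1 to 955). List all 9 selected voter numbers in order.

101, 207, 313, 420, 526, 632, 738, 844, 950

j=1: r + 0k = 100.667 → ⌈·⌉ = 101
j=2: r + 1k = 206.778111… → ⌈·⌉ = 207
j=3: r + 2k = 312.889222… → ⌈·⌉ = 313
j=4: r + 3k = 419.000333… → ⌈·⌉ = 420
j=5: r + 4k = 525.111444… → ⌈·⌉ = 526
j=6: r + 5k = 631.222555… → ⌈·⌉ = 632
j=7: r + 6k = 737.333666… → ⌈·⌉ = 738
j=8: r + 7k = 843.444777… → ⌈·⌉ = 844
j=9: r + 8k = 949.555888… → ⌈·⌉ = 950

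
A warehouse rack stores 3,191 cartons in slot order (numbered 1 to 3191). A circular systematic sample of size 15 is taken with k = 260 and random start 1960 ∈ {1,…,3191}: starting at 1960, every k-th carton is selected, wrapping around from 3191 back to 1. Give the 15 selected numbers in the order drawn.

Selection 1: 1960
Selection 2: 1960 + 260 = 2220
Selection 3: 2220 + 260 = 2480
Selection 4: 2480 + 260 = 2740
Selection 5: 2740 + 260 = 3000
Selection 6: 3000 + 260 = 3260 → 3260 − 3191 = 69
Selection 7: 69 + 260 = 329
Selection 8: 329 + 260 = 589
Selection 9: 589 + 260 = 849
Selection 10: 849 + 260 = 1109
Selection 11: 1109 + 260 = 1369
Selection 12: 1369 + 260 = 1629
Selection 13: 1629 + 260 = 1889
Selection 14: 1889 + 260 = 2149
Selection 15: 2149 + 260 = 2409

1960, 2220, 2480, 2740, 3000, 69, 329, 589, 849, 1109, 1369, 1629, 1889, 2149, 2409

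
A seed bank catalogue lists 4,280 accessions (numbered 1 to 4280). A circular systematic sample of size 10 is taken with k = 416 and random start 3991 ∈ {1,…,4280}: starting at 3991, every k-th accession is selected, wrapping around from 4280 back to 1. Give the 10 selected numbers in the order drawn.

Selection 1: 3991
Selection 2: 3991 + 416 = 4407 → 4407 − 4280 = 127
Selection 3: 127 + 416 = 543
Selection 4: 543 + 416 = 959
Selection 5: 959 + 416 = 1375
Selection 6: 1375 + 416 = 1791
Selection 7: 1791 + 416 = 2207
Selection 8: 2207 + 416 = 2623
Selection 9: 2623 + 416 = 3039
Selection 10: 3039 + 416 = 3455

3991, 127, 543, 959, 1375, 1791, 2207, 2623, 3039, 3455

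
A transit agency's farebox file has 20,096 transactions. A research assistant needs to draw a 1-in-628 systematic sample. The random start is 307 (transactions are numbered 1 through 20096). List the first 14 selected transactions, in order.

307, 935, 1563, 2191, 2819, 3447, 4075, 4703, 5331, 5959, 6587, 7215, 7843, 8471

transaction 1: 307
transaction 2: 307 + 628 = 935
transaction 3: 935 + 628 = 1563
transaction 4: 1563 + 628 = 2191
transaction 5: 2191 + 628 = 2819
transaction 6: 2819 + 628 = 3447
transaction 7: 3447 + 628 = 4075
transaction 8: 4075 + 628 = 4703
transaction 9: 4703 + 628 = 5331
transaction 10: 5331 + 628 = 5959
transaction 11: 5959 + 628 = 6587
transaction 12: 6587 + 628 = 7215
transaction 13: 7215 + 628 = 7843
transaction 14: 7843 + 628 = 8471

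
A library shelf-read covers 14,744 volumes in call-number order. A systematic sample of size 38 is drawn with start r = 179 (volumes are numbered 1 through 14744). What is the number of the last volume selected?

k = 14744/38 = 388
38th selection = r + (38−1)·k = 179 + 37×388 = 179 + 14356 = 14535

14535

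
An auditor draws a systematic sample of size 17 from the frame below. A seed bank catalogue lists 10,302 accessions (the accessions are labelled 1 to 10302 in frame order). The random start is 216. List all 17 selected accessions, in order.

216, 822, 1428, 2034, 2640, 3246, 3852, 4458, 5064, 5670, 6276, 6882, 7488, 8094, 8700, 9306, 9912

k = N/n = 10302/17 = 606
accession 1: 216
accession 2: 216 + 606 = 822
accession 3: 822 + 606 = 1428
accession 4: 1428 + 606 = 2034
accession 5: 2034 + 606 = 2640
accession 6: 2640 + 606 = 3246
accession 7: 3246 + 606 = 3852
accession 8: 3852 + 606 = 4458
accession 9: 4458 + 606 = 5064
accession 10: 5064 + 606 = 5670
accession 11: 5670 + 606 = 6276
accession 12: 6276 + 606 = 6882
accession 13: 6882 + 606 = 7488
accession 14: 7488 + 606 = 8094
accession 15: 8094 + 606 = 8700
accession 16: 8700 + 606 = 9306
accession 17: 9306 + 606 = 9912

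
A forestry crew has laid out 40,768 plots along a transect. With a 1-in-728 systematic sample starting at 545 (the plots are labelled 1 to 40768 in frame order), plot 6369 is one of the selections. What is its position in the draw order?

9

k = 728
position = (6369 − 545)/728 + 1 = 5824/728 + 1 = 8 + 1 = 9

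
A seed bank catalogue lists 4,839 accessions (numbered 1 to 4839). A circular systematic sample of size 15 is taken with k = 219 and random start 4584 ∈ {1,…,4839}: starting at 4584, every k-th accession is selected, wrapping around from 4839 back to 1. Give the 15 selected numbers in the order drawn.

Selection 1: 4584
Selection 2: 4584 + 219 = 4803
Selection 3: 4803 + 219 = 5022 → 5022 − 4839 = 183
Selection 4: 183 + 219 = 402
Selection 5: 402 + 219 = 621
Selection 6: 621 + 219 = 840
Selection 7: 840 + 219 = 1059
Selection 8: 1059 + 219 = 1278
Selection 9: 1278 + 219 = 1497
Selection 10: 1497 + 219 = 1716
Selection 11: 1716 + 219 = 1935
Selection 12: 1935 + 219 = 2154
Selection 13: 2154 + 219 = 2373
Selection 14: 2373 + 219 = 2592
Selection 15: 2592 + 219 = 2811

4584, 4803, 183, 402, 621, 840, 1059, 1278, 1497, 1716, 1935, 2154, 2373, 2592, 2811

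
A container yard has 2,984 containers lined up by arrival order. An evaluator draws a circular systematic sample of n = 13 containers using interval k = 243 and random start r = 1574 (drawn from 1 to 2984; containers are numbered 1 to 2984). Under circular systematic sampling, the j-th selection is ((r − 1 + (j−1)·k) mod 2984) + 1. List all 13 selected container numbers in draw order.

1574, 1817, 2060, 2303, 2546, 2789, 48, 291, 534, 777, 1020, 1263, 1506

Selection 1: 1574
Selection 2: 1574 + 243 = 1817
Selection 3: 1817 + 243 = 2060
Selection 4: 2060 + 243 = 2303
Selection 5: 2303 + 243 = 2546
Selection 6: 2546 + 243 = 2789
Selection 7: 2789 + 243 = 3032 → 3032 − 2984 = 48
Selection 8: 48 + 243 = 291
Selection 9: 291 + 243 = 534
Selection 10: 534 + 243 = 777
Selection 11: 777 + 243 = 1020
Selection 12: 1020 + 243 = 1263
Selection 13: 1263 + 243 = 1506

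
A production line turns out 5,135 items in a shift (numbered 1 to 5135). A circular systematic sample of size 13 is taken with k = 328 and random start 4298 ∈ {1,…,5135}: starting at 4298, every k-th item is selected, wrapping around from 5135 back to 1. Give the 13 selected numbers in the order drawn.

Selection 1: 4298
Selection 2: 4298 + 328 = 4626
Selection 3: 4626 + 328 = 4954
Selection 4: 4954 + 328 = 5282 → 5282 − 5135 = 147
Selection 5: 147 + 328 = 475
Selection 6: 475 + 328 = 803
Selection 7: 803 + 328 = 1131
Selection 8: 1131 + 328 = 1459
Selection 9: 1459 + 328 = 1787
Selection 10: 1787 + 328 = 2115
Selection 11: 2115 + 328 = 2443
Selection 12: 2443 + 328 = 2771
Selection 13: 2771 + 328 = 3099

4298, 4626, 4954, 147, 475, 803, 1131, 1459, 1787, 2115, 2443, 2771, 3099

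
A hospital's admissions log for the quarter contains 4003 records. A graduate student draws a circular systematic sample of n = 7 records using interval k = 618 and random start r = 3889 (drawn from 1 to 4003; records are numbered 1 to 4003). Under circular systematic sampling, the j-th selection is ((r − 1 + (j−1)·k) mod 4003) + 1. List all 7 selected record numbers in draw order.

Selection 1: 3889
Selection 2: 3889 + 618 = 4507 → 4507 − 4003 = 504
Selection 3: 504 + 618 = 1122
Selection 4: 1122 + 618 = 1740
Selection 5: 1740 + 618 = 2358
Selection 6: 2358 + 618 = 2976
Selection 7: 2976 + 618 = 3594

3889, 504, 1122, 1740, 2358, 2976, 3594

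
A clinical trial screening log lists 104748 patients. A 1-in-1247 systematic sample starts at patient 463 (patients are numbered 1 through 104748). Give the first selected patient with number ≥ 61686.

k = 1247
Steps past start: ⌈(61686 − 463)/1247⌉ = ⌈61223/1247⌉ = 50
Selected patient: 463 + 50×1247 = 62813

62813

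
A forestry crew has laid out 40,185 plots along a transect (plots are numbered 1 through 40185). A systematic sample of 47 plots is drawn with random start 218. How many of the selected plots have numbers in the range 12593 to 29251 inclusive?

19

k = 40185/47 = 855
First selection ≥ 12593: 218 + ⌈(12593−218)/855⌉·855 = 218 + 15×855 = 13043
Last selection ≤ 29251: 218 + ⌊(29251−218)/855⌋·855 = 218 + 33×855 = 28433
Count = 33 − 15 + 1 = 19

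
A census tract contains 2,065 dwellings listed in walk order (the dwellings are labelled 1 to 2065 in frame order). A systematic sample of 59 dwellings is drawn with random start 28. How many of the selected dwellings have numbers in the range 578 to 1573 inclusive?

29

k = 2065/59 = 35
First selection ≥ 578: 28 + ⌈(578−28)/35⌉·35 = 28 + 16×35 = 588
Last selection ≤ 1573: 28 + ⌊(1573−28)/35⌋·35 = 28 + 44×35 = 1568
Count = 44 − 16 + 1 = 29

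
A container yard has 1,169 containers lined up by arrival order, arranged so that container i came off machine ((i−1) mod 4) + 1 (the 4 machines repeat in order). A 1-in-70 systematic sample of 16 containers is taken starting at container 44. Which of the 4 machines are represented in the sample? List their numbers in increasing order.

Consecutive selections differ by k = 70, so their machine numbers differ by 70 mod 4 = 2.
gcd(70, 4) = 2, so the sample visits 4/2 = 2 distinct residues mod 4.
Start 44 is machine 4; the machines hit are 2, 4.

2, 4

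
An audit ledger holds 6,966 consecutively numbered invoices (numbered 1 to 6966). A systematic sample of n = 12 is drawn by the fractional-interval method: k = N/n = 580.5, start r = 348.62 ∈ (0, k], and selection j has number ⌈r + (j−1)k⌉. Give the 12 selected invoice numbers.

j=1: r + 0k = 348.62 → ⌈·⌉ = 349
j=2: r + 1k = 929.12 → ⌈·⌉ = 930
j=3: r + 2k = 1509.62 → ⌈·⌉ = 1510
j=4: r + 3k = 2090.12 → ⌈·⌉ = 2091
j=5: r + 4k = 2670.62 → ⌈·⌉ = 2671
j=6: r + 5k = 3251.12 → ⌈·⌉ = 3252
j=7: r + 6k = 3831.62 → ⌈·⌉ = 3832
j=8: r + 7k = 4412.12 → ⌈·⌉ = 4413
j=9: r + 8k = 4992.62 → ⌈·⌉ = 4993
j=10: r + 9k = 5573.12 → ⌈·⌉ = 5574
j=11: r + 10k = 6153.62 → ⌈·⌉ = 6154
j=12: r + 11k = 6734.12 → ⌈·⌉ = 6735

349, 930, 1510, 2091, 2671, 3252, 3832, 4413, 4993, 5574, 6154, 6735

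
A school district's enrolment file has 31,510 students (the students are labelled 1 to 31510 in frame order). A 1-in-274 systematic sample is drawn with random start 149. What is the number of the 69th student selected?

k = 274
69th selection = r + (69−1)·k = 149 + 68×274 = 149 + 18632 = 18781

18781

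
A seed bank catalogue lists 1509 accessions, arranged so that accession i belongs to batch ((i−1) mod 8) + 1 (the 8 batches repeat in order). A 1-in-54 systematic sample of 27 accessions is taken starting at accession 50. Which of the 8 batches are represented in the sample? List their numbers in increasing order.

2, 4, 6, 8

Consecutive selections differ by k = 54, so their batch numbers differ by 54 mod 8 = 6.
gcd(54, 8) = 2, so the sample visits 8/2 = 4 distinct residues mod 8.
Start 50 is batch 2; the batches hit are 2, 4, 6, 8.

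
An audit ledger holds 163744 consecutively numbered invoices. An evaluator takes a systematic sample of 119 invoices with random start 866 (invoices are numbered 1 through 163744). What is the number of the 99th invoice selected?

k = 163744/119 = 1376
99th selection = r + (99−1)·k = 866 + 98×1376 = 866 + 134848 = 135714

135714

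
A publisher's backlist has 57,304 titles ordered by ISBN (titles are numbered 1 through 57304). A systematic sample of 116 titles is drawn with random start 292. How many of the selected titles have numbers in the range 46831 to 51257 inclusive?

9

k = 57304/116 = 494
First selection ≥ 46831: 292 + ⌈(46831−292)/494⌉·494 = 292 + 95×494 = 47222
Last selection ≤ 51257: 292 + ⌊(51257−292)/494⌋·494 = 292 + 103×494 = 51174
Count = 103 − 95 + 1 = 9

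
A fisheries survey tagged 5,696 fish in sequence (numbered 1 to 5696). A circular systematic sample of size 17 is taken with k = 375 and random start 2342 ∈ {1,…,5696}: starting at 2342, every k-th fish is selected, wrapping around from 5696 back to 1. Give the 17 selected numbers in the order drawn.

Selection 1: 2342
Selection 2: 2342 + 375 = 2717
Selection 3: 2717 + 375 = 3092
Selection 4: 3092 + 375 = 3467
Selection 5: 3467 + 375 = 3842
Selection 6: 3842 + 375 = 4217
Selection 7: 4217 + 375 = 4592
Selection 8: 4592 + 375 = 4967
Selection 9: 4967 + 375 = 5342
Selection 10: 5342 + 375 = 5717 → 5717 − 5696 = 21
Selection 11: 21 + 375 = 396
Selection 12: 396 + 375 = 771
Selection 13: 771 + 375 = 1146
Selection 14: 1146 + 375 = 1521
Selection 15: 1521 + 375 = 1896
Selection 16: 1896 + 375 = 2271
Selection 17: 2271 + 375 = 2646

2342, 2717, 3092, 3467, 3842, 4217, 4592, 4967, 5342, 21, 396, 771, 1146, 1521, 1896, 2271, 2646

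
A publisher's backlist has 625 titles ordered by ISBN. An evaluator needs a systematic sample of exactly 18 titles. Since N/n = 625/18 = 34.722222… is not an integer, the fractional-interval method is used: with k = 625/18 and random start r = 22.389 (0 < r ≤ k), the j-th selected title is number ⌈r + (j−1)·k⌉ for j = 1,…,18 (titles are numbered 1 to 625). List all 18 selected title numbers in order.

23, 58, 92, 127, 162, 197, 231, 266, 301, 335, 370, 405, 440, 474, 509, 544, 578, 613

j=1: r + 0k = 22.389 → ⌈·⌉ = 23
j=2: r + 1k = 57.111222… → ⌈·⌉ = 58
j=3: r + 2k = 91.833444… → ⌈·⌉ = 92
j=4: r + 3k = 126.555666… → ⌈·⌉ = 127
j=5: r + 4k = 161.277888… → ⌈·⌉ = 162
j=6: r + 5k = 196.000111… → ⌈·⌉ = 197
j=7: r + 6k = 230.722333… → ⌈·⌉ = 231
j=8: r + 7k = 265.444555… → ⌈·⌉ = 266
j=9: r + 8k = 300.166777… → ⌈·⌉ = 301
j=10: r + 9k = 334.889 → ⌈·⌉ = 335
j=11: r + 10k = 369.611222… → ⌈·⌉ = 370
j=12: r + 11k = 404.333444… → ⌈·⌉ = 405
j=13: r + 12k = 439.055666… → ⌈·⌉ = 440
j=14: r + 13k = 473.777888… → ⌈·⌉ = 474
j=15: r + 14k = 508.500111… → ⌈·⌉ = 509
j=16: r + 15k = 543.222333… → ⌈·⌉ = 544
j=17: r + 16k = 577.944555… → ⌈·⌉ = 578
j=18: r + 17k = 612.666777… → ⌈·⌉ = 613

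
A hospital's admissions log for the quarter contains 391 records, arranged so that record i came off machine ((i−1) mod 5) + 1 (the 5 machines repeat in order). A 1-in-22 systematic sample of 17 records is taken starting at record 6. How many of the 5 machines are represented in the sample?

5

Consecutive selections differ by k = 22, so their machine numbers differ by 22 mod 5 = 2.
gcd(22, 5) = 1, so the sample visits 5/1 = 5 distinct residues mod 5.
Start 6 is machine 1; the machines hit are 1, 2, 3, 4, 5.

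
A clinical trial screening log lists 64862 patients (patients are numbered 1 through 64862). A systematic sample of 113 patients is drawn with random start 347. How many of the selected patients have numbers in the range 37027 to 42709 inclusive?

10

k = 64862/113 = 574
First selection ≥ 37027: 347 + ⌈(37027−347)/574⌉·574 = 347 + 64×574 = 37083
Last selection ≤ 42709: 347 + ⌊(42709−347)/574⌋·574 = 347 + 73×574 = 42249
Count = 73 − 64 + 1 = 10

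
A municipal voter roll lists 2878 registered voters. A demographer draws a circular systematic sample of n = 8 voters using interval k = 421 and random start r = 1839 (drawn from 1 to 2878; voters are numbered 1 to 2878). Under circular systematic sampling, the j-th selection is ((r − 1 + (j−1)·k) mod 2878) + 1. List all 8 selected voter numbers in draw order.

1839, 2260, 2681, 224, 645, 1066, 1487, 1908

Selection 1: 1839
Selection 2: 1839 + 421 = 2260
Selection 3: 2260 + 421 = 2681
Selection 4: 2681 + 421 = 3102 → 3102 − 2878 = 224
Selection 5: 224 + 421 = 645
Selection 6: 645 + 421 = 1066
Selection 7: 1066 + 421 = 1487
Selection 8: 1487 + 421 = 1908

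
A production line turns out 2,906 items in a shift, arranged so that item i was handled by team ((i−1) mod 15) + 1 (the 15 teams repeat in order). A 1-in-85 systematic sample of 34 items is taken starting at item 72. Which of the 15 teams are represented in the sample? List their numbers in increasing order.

2, 7, 12

Consecutive selections differ by k = 85, so their team numbers differ by 85 mod 15 = 10.
gcd(85, 15) = 5, so the sample visits 15/5 = 3 distinct residues mod 15.
Start 72 is team 12; the teams hit are 2, 7, 12.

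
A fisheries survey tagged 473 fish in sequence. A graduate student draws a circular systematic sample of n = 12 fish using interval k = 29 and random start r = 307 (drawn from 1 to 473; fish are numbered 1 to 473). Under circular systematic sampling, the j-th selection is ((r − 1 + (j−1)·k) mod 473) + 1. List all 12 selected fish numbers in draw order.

Selection 1: 307
Selection 2: 307 + 29 = 336
Selection 3: 336 + 29 = 365
Selection 4: 365 + 29 = 394
Selection 5: 394 + 29 = 423
Selection 6: 423 + 29 = 452
Selection 7: 452 + 29 = 481 → 481 − 473 = 8
Selection 8: 8 + 29 = 37
Selection 9: 37 + 29 = 66
Selection 10: 66 + 29 = 95
Selection 11: 95 + 29 = 124
Selection 12: 124 + 29 = 153

307, 336, 365, 394, 423, 452, 8, 37, 66, 95, 124, 153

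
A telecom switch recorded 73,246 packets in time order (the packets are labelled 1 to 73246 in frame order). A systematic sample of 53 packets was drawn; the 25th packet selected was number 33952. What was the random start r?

k = 73246/53 = 1382
r = 33952 − (25−1)×1382 = 33952 − 33168 = 784

784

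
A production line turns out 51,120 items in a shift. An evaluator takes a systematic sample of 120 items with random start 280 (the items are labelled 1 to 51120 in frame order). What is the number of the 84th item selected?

k = 51120/120 = 426
84th selection = r + (84−1)·k = 280 + 83×426 = 280 + 35358 = 35638

35638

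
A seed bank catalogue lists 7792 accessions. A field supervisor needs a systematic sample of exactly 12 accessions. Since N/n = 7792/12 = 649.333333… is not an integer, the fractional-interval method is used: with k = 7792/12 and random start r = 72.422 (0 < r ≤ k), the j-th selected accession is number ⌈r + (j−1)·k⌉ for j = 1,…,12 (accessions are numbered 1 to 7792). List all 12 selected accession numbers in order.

j=1: r + 0k = 72.422 → ⌈·⌉ = 73
j=2: r + 1k = 721.755333… → ⌈·⌉ = 722
j=3: r + 2k = 1371.088666… → ⌈·⌉ = 1372
j=4: r + 3k = 2020.422 → ⌈·⌉ = 2021
j=5: r + 4k = 2669.755333… → ⌈·⌉ = 2670
j=6: r + 5k = 3319.088666… → ⌈·⌉ = 3320
j=7: r + 6k = 3968.422 → ⌈·⌉ = 3969
j=8: r + 7k = 4617.755333… → ⌈·⌉ = 4618
j=9: r + 8k = 5267.088666… → ⌈·⌉ = 5268
j=10: r + 9k = 5916.422 → ⌈·⌉ = 5917
j=11: r + 10k = 6565.755333… → ⌈·⌉ = 6566
j=12: r + 11k = 7215.088666… → ⌈·⌉ = 7216

73, 722, 1372, 2021, 2670, 3320, 3969, 4618, 5268, 5917, 6566, 7216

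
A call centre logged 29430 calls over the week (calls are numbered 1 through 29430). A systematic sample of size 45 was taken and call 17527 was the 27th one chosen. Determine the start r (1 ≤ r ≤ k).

523

k = 29430/45 = 654
r = 17527 − (27−1)×654 = 17527 − 17004 = 523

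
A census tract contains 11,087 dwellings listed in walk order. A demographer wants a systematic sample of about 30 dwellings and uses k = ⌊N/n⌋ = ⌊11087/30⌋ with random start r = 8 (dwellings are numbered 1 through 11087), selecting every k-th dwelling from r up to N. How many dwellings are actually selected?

k = ⌊11087/30⌋ = 369
Achieved size = ⌊(11087 − 8)/369⌋ + 1 = ⌊11079/369⌋ + 1 = 30 + 1 = 31
(last selection: 8 + 30×369 = 11078 ≤ 11087; next would be 11447 > 11087)

31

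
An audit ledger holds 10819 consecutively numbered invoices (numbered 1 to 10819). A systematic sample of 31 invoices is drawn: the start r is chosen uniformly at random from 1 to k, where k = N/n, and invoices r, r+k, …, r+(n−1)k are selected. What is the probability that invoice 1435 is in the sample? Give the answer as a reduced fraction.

k = 10819/31 = 349.
Invoice 1435 is selected iff r ≡ 1435 (mod 349); exactly one such r in {1,…,349}.
Inclusion probability = 1/349.

1/349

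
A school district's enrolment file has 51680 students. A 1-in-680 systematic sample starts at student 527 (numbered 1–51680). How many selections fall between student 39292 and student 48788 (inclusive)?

13

k = 680
First selection ≥ 39292: 527 + ⌈(39292−527)/680⌉·680 = 527 + 58×680 = 39967
Last selection ≤ 48788: 527 + ⌊(48788−527)/680⌋·680 = 527 + 70×680 = 48127
Count = 70 − 58 + 1 = 13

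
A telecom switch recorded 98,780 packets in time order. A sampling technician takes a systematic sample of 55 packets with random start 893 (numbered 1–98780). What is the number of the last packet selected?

97877

k = 98780/55 = 1796
55th selection = r + (55−1)·k = 893 + 54×1796 = 893 + 96984 = 97877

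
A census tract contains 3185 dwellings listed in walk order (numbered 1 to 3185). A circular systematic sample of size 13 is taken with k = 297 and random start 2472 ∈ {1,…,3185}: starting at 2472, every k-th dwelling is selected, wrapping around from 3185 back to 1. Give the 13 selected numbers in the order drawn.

Selection 1: 2472
Selection 2: 2472 + 297 = 2769
Selection 3: 2769 + 297 = 3066
Selection 4: 3066 + 297 = 3363 → 3363 − 3185 = 178
Selection 5: 178 + 297 = 475
Selection 6: 475 + 297 = 772
Selection 7: 772 + 297 = 1069
Selection 8: 1069 + 297 = 1366
Selection 9: 1366 + 297 = 1663
Selection 10: 1663 + 297 = 1960
Selection 11: 1960 + 297 = 2257
Selection 12: 2257 + 297 = 2554
Selection 13: 2554 + 297 = 2851

2472, 2769, 3066, 178, 475, 772, 1069, 1366, 1663, 1960, 2257, 2554, 2851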